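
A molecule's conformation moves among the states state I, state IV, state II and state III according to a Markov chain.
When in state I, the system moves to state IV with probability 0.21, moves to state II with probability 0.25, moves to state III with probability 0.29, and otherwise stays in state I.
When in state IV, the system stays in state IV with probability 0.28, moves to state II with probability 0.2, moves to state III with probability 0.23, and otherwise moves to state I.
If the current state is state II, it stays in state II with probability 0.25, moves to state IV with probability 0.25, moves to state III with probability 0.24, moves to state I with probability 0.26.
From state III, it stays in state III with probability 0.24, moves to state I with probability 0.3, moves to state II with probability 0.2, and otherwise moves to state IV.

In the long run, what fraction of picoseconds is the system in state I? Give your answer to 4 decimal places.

0.2748

Let the stationary distribution be π with π = πP and π_1 + π_2 + π_3 + π_4 = 1.
π_1 = 0.25·π_1 + 0.29·π_2 + 0.26·π_3 + 0.3·π_4
π_2 = 0.21·π_1 + 0.28·π_2 + 0.25·π_3 + 0.26·π_4
π_3 = 0.25·π_1 + 0.2·π_2 + 0.25·π_3 + 0.2·π_4
Solving with the normalization constraint gives π = (0.2748, 0.2490, 0.2250, 0.2512).
So the stationary probability of state I is 0.2748.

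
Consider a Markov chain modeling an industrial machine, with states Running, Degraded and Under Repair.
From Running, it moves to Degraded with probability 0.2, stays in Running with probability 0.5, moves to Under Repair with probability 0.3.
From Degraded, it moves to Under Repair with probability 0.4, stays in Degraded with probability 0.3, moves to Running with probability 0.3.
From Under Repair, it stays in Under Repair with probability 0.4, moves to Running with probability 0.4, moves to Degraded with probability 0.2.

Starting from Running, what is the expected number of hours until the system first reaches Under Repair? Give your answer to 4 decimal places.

Let t(s) be the expected number of hours to first reach Under Repair from state s, with t(Under Repair) = 0. Conditioning on the first hour:
t(Running) = 1 + 0.5·t(Running) + 0.2·t(Degraded)
t(Degraded) = 1 + 0.3·t(Running) + 0.3·t(Degraded)
Solving: t(Running) = 3.1034, t(Degraded) = 2.7586.
Expected hours from Running to Under Repair: 3.1034.

3.1034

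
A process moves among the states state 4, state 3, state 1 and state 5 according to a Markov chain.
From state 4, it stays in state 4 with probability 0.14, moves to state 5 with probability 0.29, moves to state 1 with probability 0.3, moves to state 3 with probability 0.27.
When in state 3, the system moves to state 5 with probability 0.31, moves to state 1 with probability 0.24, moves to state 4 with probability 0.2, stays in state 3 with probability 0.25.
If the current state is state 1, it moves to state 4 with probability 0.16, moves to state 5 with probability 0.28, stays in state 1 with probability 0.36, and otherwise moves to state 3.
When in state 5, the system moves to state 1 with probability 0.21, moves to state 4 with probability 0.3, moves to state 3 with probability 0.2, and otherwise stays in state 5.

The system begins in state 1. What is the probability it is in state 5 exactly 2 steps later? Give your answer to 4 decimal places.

0.2904

Propagate the distribution vector 2 steps from state 1.
After 0 steps: (0.0000, 0.0000, 1.0000, 0.0000)
After 1 step: (0.1600, 0.2000, 0.3600, 0.2800)
After 2 steps: (0.2040, 0.2212, 0.2844, 0.2904)
P(in state 5 after 2 steps) = 0.2904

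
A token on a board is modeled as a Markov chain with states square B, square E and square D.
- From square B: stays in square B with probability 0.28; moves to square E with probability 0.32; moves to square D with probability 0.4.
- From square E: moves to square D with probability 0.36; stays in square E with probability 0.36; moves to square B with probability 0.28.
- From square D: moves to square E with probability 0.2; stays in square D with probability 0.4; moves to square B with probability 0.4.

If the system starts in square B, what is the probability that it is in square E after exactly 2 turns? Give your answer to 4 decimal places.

Sum over the intermediate state after 1 turn:
P = P(square B→square B)·P(square B→square E) + P(square B→square E)·P(square E→square E) + P(square B→square D)·P(square D→square E)
  = 0.28×0.32 + 0.32×0.36 + 0.4×0.2
  = 0.0896 + 0.1152 + 0.0800 = 0.2848

0.2848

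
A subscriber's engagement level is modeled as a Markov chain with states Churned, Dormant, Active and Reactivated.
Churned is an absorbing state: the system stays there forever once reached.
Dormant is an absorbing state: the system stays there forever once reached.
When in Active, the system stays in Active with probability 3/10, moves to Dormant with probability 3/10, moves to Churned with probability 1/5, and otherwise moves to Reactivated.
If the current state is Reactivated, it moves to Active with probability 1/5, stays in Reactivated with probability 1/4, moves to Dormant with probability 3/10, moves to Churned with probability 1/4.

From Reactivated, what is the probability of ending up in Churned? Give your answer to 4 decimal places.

Let h(s) be the probability of absorption at Churned starting from transient state s. Then h(Churned) = 1 and h(Dormant) = 0. By first-step analysis:
h(Active) = 0.2·1 + 0.3·0 + 0.3·h(Active) + 0.2·h(Reactivated)
h(Reactivated) = 0.25·1 + 0.3·0 + 0.2·h(Active) + 0.25·h(Reactivated)
Solving: h(Active) = 0.4124, h(Reactivated) = 0.4433.
Starting from Reactivated, the probability is 0.4433.

0.4433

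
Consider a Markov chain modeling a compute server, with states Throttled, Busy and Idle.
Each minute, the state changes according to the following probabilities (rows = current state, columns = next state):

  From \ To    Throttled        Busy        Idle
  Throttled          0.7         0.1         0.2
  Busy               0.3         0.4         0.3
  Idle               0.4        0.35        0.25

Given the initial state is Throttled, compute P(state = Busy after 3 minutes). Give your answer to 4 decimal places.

Propagate the distribution vector 3 minutes from Throttled.
After 0 minutes: (1.0000, 0.0000, 0.0000)
After 1 minute: (0.7000, 0.1000, 0.2000)
After 2 minutes: (0.6000, 0.1800, 0.2200)
After 3 minutes: (0.5620, 0.2090, 0.2290)
P(in Busy after 3 minutes) = 0.2090

0.2090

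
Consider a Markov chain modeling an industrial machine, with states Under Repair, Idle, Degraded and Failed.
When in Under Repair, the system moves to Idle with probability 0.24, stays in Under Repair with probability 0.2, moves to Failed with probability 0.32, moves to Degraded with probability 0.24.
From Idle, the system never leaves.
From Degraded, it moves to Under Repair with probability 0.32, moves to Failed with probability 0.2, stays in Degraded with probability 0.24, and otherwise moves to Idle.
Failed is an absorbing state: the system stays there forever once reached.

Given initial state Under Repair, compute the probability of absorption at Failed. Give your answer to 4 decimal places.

Let h(s) be the probability of absorption at Failed starting from transient state s. Then h(Failed) = 1 and h(Idle) = 0. By first-step analysis:
h(Under Repair) = 0.2·h(Under Repair) + 0.24·0 + 0.24·h(Degraded) + 0.32·1
h(Degraded) = 0.32·h(Under Repair) + 0.24·0 + 0.24·h(Degraded) + 0.2·1
Solving: h(Under Repair) = 0.5482, h(Degraded) = 0.4940.
Starting from Under Repair, the probability is 0.5482.

0.5482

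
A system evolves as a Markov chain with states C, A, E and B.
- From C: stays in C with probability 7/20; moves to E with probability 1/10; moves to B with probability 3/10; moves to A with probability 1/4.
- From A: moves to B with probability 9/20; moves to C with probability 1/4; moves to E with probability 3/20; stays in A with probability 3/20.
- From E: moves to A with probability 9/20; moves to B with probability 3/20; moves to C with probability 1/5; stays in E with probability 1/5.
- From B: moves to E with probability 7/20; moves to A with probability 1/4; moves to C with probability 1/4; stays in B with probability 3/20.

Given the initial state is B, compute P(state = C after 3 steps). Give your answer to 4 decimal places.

0.2665

Propagate the distribution vector 3 steps from B.
After 0 steps: (0.0000, 0.0000, 0.0000, 1.0000)
After 1 step: (0.2500, 0.2500, 0.3500, 0.1500)
After 2 steps: (0.2575, 0.2950, 0.1850, 0.2625)
After 3 steps: (0.2665, 0.2575, 0.1989, 0.2771)
P(in C after 3 steps) = 0.2665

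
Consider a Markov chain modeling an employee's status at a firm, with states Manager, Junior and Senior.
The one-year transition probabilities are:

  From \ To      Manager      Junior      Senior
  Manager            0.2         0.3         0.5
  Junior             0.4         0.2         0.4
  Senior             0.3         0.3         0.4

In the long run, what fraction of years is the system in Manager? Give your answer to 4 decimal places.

0.2975

Let the stationary distribution be π with π = πP and π_1 + π_2 + π_3 = 1.
π_1 = 0.2·π_1 + 0.4·π_2 + 0.3·π_3
π_2 = 0.3·π_1 + 0.2·π_2 + 0.3·π_3
Solving with the normalization constraint gives π = (0.2975, 0.2727, 0.4298).
So the stationary probability of Manager is 0.2975.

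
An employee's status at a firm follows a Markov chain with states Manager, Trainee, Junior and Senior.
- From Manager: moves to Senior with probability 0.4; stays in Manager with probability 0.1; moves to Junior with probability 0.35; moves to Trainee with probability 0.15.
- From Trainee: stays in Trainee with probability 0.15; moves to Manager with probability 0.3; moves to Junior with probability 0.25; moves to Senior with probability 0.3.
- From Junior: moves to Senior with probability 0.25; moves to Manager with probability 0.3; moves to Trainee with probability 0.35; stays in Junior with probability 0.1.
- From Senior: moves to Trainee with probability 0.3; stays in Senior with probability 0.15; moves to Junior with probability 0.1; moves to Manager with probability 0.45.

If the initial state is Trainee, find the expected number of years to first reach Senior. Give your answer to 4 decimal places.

3.1944

Let t(s) be the expected number of years to first reach Senior from state s, with t(Senior) = 0. Conditioning on the first year:
t(Manager) = 1 + 0.1·t(Manager) + 0.15·t(Trainee) + 0.35·t(Junior)
t(Trainee) = 1 + 0.3·t(Manager) + 0.15·t(Trainee) + 0.25·t(Junior)
t(Junior) = 1 + 0.3·t(Manager) + 0.35·t(Trainee) + 0.1·t(Junior)
Solving: t(Manager) = 2.9398, t(Trainee) = 3.1944, t(Junior) = 3.3333.
Expected years from Trainee to Senior: 3.1944.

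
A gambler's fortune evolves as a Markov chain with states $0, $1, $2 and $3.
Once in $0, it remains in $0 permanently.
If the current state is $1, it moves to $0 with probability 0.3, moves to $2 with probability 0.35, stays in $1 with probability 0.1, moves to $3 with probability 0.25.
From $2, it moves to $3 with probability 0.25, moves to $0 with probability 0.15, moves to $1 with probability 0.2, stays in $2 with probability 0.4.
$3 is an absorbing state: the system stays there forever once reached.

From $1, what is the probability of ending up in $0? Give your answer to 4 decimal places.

0.4947

Let h(s) be the probability of absorption at $0 starting from transient state s. Then h($0) = 1 and h($3) = 0. By first-step analysis:
h($1) = 0.3·1 + 0.1·h($1) + 0.35·h($2) + 0.25·0
h($2) = 0.15·1 + 0.2·h($1) + 0.4·h($2) + 0.25·0
Solving: h($1) = 0.4947, h($2) = 0.4149.
Starting from $1, the probability is 0.4947.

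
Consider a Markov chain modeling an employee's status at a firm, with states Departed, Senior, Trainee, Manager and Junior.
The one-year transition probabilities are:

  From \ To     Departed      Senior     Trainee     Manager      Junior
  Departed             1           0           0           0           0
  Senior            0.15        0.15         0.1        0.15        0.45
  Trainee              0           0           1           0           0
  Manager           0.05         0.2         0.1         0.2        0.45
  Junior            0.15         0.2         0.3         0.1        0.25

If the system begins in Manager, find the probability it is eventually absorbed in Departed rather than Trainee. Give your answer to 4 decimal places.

0.3784

Let h(s) be the probability of absorption at Departed starting from transient state s. Then h(Departed) = 1 and h(Trainee) = 0. By first-step analysis:
h(Senior) = 0.15·1 + 0.15·h(Senior) + 0.1·0 + 0.15·h(Manager) + 0.45·h(Junior)
h(Manager) = 0.05·1 + 0.2·h(Senior) + 0.1·0 + 0.2·h(Manager) + 0.45·h(Junior)
h(Junior) = 0.15·1 + 0.2·h(Senior) + 0.3·0 + 0.1·h(Manager) + 0.25·h(Junior)
Solving: h(Senior) = 0.4376, h(Manager) = 0.3784, h(Junior) = 0.3672.
Starting from Manager, the probability is 0.3784.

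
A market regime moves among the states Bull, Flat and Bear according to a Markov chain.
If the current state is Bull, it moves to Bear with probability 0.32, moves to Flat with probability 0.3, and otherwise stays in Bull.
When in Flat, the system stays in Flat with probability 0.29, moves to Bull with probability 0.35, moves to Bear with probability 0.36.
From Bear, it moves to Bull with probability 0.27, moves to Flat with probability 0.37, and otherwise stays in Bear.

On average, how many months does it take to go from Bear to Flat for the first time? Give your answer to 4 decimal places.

Let t(s) be the expected number of months to first reach Flat from state s, with t(Flat) = 0. Conditioning on the first month:
t(Bull) = 1 + 0.38·t(Bull) + 0.32·t(Bear)
t(Bear) = 1 + 0.27·t(Bull) + 0.36·t(Bear)
Solving: t(Bull) = 3.0928, t(Bear) = 2.8673.
Expected months from Bear to Flat: 2.8673.

2.8673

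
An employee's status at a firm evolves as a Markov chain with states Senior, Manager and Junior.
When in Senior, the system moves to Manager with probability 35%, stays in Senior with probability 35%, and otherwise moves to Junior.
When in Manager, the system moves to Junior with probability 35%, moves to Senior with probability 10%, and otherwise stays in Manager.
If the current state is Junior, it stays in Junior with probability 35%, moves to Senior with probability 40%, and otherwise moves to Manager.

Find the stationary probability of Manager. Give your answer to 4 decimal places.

Let the stationary distribution be π with π = πP and π_1 + π_2 + π_3 = 1.
π_1 = 0.35·π_1 + 0.1·π_2 + 0.4·π_3
π_2 = 0.35·π_1 + 0.55·π_2 + 0.25·π_3
Solving with the normalization constraint gives π = (0.2680, 0.3954, 0.3366).
So the stationary probability of Manager is 0.3954.

0.3954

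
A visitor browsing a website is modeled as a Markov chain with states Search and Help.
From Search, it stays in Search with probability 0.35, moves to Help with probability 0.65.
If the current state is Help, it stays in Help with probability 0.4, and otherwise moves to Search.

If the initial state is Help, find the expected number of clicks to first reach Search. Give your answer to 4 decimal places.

1.6667

Let t(s) be the expected number of clicks to first reach Search from state s, with t(Search) = 0. Conditioning on the first click:
t(Help) = 1 + 0.4·t(Help)
Solving: t(Help) = 1.6667.
Expected clicks from Help to Search: 1.6667.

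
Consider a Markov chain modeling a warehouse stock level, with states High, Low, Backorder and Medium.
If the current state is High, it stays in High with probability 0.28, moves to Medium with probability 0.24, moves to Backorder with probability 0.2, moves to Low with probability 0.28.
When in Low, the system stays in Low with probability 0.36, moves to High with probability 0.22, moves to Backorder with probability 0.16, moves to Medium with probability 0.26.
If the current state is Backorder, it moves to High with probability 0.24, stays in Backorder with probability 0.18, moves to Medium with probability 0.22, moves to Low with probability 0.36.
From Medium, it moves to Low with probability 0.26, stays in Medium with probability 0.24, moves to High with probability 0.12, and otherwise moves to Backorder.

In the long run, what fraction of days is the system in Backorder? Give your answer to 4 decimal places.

0.2263

Let the stationary distribution be π with π = πP and π_1 + π_2 + π_3 + π_4 = 1.
π_1 = 0.28·π_1 + 0.22·π_2 + 0.24·π_3 + 0.12·π_4
π_2 = 0.28·π_1 + 0.36·π_2 + 0.36·π_3 + 0.26·π_4
π_3 = 0.2·π_1 + 0.16·π_2 + 0.18·π_3 + 0.38·π_4
Solving with the normalization constraint gives π = (0.2131, 0.3188, 0.2263, 0.2419).
So the stationary probability of Backorder is 0.2263.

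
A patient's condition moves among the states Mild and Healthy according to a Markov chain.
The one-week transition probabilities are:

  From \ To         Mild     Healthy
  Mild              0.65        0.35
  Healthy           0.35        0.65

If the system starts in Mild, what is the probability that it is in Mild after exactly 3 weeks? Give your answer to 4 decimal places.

0.5135

Propagate the distribution vector 3 weeks from Mild.
After 0 weeks: (1.0000, 0.0000)
After 1 week: (0.6500, 0.3500)
After 2 weeks: (0.5450, 0.4550)
After 3 weeks: (0.5135, 0.4865)
P(in Mild after 3 weeks) = 0.5135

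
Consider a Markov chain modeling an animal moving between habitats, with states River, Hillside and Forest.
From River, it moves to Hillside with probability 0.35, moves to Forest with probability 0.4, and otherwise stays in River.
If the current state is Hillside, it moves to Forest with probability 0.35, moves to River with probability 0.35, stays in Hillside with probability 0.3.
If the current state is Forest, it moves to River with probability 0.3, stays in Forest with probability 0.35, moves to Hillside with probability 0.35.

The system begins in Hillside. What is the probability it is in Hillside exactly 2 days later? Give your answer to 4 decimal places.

0.3350

Sum over the intermediate state after 1 day:
P = P(Hillside→River)·P(River→Hillside) + P(Hillside→Hillside)·P(Hillside→Hillside) + P(Hillside→Forest)·P(Forest→Hillside)
  = 0.35×0.35 + 0.3×0.3 + 0.35×0.35
  = 0.1225 + 0.0900 + 0.1225 = 0.3350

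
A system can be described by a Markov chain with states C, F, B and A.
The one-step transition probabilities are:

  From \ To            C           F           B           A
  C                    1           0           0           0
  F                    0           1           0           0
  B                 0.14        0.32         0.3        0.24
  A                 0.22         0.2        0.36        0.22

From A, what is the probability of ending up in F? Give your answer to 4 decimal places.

0.5553

Let h(s) be the probability of absorption at F starting from transient state s. Then h(F) = 1 and h(C) = 0. By first-step analysis:
h(B) = 0.14·0 + 0.32·1 + 0.3·h(B) + 0.24·h(A)
h(A) = 0.22·0 + 0.2·1 + 0.36·h(B) + 0.22·h(A)
Solving: h(B) = 0.6475, h(A) = 0.5553.
Starting from A, the probability is 0.5553.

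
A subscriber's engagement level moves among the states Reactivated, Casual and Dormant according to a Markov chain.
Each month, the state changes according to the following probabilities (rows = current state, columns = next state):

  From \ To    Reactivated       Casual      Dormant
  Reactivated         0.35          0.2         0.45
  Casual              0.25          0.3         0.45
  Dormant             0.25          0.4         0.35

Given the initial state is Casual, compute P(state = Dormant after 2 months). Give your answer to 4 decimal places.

0.4050

Sum over the intermediate state after 1 month:
P = P(Casual→Reactivated)·P(Reactivated→Dormant) + P(Casual→Casual)·P(Casual→Dormant) + P(Casual→Dormant)·P(Dormant→Dormant)
  = 0.25×0.45 + 0.3×0.45 + 0.45×0.35
  = 0.1125 + 0.1350 + 0.1575 = 0.4050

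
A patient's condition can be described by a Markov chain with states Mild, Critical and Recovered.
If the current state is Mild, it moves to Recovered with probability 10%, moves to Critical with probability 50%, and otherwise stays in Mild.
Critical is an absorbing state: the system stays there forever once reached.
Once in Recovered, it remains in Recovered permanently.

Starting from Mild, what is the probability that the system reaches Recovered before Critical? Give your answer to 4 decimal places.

0.1667

Let h(s) be the probability of absorption at Recovered starting from transient state s. Then h(Recovered) = 1 and h(Critical) = 0. By first-step analysis:
h(Mild) = 0.4·h(Mild) + 0.5·0 + 0.1·1
Solving: h(Mild) = 0.1667.
Starting from Mild, the probability is 0.1667.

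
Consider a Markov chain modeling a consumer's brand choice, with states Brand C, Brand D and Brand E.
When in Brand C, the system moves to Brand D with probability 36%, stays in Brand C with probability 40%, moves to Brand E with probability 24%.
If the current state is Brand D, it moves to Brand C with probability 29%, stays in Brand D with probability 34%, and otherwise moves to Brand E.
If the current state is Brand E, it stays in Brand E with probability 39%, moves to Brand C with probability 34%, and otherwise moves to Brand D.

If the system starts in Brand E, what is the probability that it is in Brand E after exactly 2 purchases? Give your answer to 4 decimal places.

Sum over the intermediate state after 1 purchase:
P = P(Brand E→Brand C)·P(Brand C→Brand E) + P(Brand E→Brand D)·P(Brand D→Brand E) + P(Brand E→Brand E)·P(Brand E→Brand E)
  = 0.34×0.24 + 0.27×0.37 + 0.39×0.39
  = 0.0816 + 0.0999 + 0.1521 = 0.3336

0.3336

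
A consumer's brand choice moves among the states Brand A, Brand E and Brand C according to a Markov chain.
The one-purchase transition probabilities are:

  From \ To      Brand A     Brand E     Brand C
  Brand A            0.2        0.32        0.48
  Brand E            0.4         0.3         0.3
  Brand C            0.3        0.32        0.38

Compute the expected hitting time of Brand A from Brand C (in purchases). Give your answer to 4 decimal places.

3.0178

Let t(s) be the expected number of purchases to first reach Brand A from state s, with t(Brand A) = 0. Conditioning on the first purchase:
t(Brand E) = 1 + 0.3·t(Brand E) + 0.3·t(Brand C)
t(Brand C) = 1 + 0.32·t(Brand E) + 0.38·t(Brand C)
Solving: t(Brand E) = 2.7219, t(Brand C) = 3.0178.
Expected purchases from Brand C to Brand A: 3.0178.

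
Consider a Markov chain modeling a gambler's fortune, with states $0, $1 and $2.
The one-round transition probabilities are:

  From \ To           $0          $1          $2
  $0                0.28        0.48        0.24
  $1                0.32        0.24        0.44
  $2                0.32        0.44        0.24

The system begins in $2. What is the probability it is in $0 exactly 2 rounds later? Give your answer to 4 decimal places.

0.3072

Sum over the intermediate state after 1 round:
P = P($2→$0)·P($0→$0) + P($2→$1)·P($1→$0) + P($2→$2)·P($2→$0)
  = 0.32×0.28 + 0.44×0.32 + 0.24×0.32
  = 0.0896 + 0.1408 + 0.0768 = 0.3072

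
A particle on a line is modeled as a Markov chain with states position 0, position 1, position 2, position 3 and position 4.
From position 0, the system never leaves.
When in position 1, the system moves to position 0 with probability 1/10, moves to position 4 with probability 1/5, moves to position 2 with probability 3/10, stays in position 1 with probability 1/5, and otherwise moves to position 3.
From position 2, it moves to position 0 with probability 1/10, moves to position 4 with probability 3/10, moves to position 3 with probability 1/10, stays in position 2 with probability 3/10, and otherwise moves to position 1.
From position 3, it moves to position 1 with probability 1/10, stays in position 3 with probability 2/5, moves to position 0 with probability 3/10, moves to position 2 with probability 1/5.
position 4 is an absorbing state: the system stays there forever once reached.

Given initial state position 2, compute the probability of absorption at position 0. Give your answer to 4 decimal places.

0.3668

Let h(s) be the probability of absorption at position 0 starting from transient state s. Then h(position 0) = 1 and h(position 4) = 0. By first-step analysis:
h(position 1) = 0.1·1 + 0.2·h(position 1) + 0.3·h(position 2) + 0.2·h(position 3) + 0.2·0
h(position 2) = 0.1·1 + 0.2·h(position 1) + 0.3·h(position 2) + 0.1·h(position 3) + 0.3·0
h(position 3) = 0.3·1 + 0.1·h(position 1) + 0.2·h(position 2) + 0.4·h(position 3)
Solving: h(position 1) = 0.4363, h(position 2) = 0.3668, h(position 3) = 0.6950.
Starting from position 2, the probability is 0.3668.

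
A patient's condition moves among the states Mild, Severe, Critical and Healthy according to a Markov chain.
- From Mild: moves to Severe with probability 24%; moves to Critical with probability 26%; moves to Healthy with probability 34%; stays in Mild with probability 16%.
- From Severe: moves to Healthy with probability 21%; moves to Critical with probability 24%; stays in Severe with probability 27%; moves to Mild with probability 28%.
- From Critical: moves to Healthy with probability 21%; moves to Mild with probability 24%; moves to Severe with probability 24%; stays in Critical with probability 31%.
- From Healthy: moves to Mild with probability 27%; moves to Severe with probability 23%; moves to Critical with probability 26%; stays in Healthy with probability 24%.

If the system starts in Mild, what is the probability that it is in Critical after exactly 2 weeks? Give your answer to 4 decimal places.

0.2682

Propagate the distribution vector 2 weeks from Mild.
After 0 weeks: (1.0000, 0.0000, 0.0000, 0.0000)
After 1 week: (0.1600, 0.2400, 0.2600, 0.3400)
After 2 weeks: (0.2470, 0.2438, 0.2682, 0.2410)
P(in Critical after 2 weeks) = 0.2682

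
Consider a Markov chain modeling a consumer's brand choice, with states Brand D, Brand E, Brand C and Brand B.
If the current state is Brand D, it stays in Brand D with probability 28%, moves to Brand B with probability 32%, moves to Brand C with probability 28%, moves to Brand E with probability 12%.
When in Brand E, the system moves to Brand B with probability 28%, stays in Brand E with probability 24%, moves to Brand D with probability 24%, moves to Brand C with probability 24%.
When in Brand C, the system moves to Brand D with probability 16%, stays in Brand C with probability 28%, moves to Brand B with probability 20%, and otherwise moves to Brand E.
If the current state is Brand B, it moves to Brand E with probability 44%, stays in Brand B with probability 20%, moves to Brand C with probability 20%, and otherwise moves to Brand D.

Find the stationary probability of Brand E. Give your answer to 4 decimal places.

0.2945

Let the stationary distribution be π with π = πP and π_1 + π_2 + π_3 + π_4 = 1.
π_1 = 0.28·π_1 + 0.24·π_2 + 0.16·π_3 + 0.16·π_4
π_2 = 0.12·π_1 + 0.24·π_2 + 0.36·π_3 + 0.44·π_4
π_3 = 0.28·π_1 + 0.24·π_2 + 0.28·π_3 + 0.2·π_4
Solving with the normalization constraint gives π = (0.2086, 0.2945, 0.2483, 0.2486).
So the stationary probability of Brand E is 0.2945.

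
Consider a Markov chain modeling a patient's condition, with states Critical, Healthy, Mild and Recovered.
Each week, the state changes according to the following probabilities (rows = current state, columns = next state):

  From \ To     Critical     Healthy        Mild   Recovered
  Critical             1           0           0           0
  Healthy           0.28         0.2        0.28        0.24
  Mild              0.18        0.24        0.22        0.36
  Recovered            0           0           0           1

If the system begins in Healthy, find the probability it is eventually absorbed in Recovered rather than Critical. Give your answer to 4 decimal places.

Let h(s) be the probability of absorption at Recovered starting from transient state s. Then h(Recovered) = 1 and h(Critical) = 0. By first-step analysis:
h(Healthy) = 0.28·0 + 0.2·h(Healthy) + 0.28·h(Mild) + 0.24·1
h(Mild) = 0.18·0 + 0.24·h(Healthy) + 0.22·h(Mild) + 0.36·1
Solving: h(Healthy) = 0.5172, h(Mild) = 0.6207.
Starting from Healthy, the probability is 0.5172.

0.5172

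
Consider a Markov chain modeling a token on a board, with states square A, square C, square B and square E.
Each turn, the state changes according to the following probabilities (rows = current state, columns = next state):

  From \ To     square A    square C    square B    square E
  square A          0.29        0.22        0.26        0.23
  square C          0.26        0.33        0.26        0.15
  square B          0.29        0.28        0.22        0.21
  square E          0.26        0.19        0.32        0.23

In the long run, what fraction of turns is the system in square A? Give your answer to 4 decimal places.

Let the stationary distribution be π with π = πP and π_1 + π_2 + π_3 + π_4 = 1.
π_1 = 0.29·π_1 + 0.26·π_2 + 0.29·π_3 + 0.26·π_4
π_2 = 0.22·π_1 + 0.33·π_2 + 0.28·π_3 + 0.19·π_4
π_3 = 0.26·π_1 + 0.26·π_2 + 0.22·π_3 + 0.32·π_4
Solving with the normalization constraint gives π = (0.2761, 0.2580, 0.2618, 0.2041).
So the stationary probability of square A is 0.2761.

0.2761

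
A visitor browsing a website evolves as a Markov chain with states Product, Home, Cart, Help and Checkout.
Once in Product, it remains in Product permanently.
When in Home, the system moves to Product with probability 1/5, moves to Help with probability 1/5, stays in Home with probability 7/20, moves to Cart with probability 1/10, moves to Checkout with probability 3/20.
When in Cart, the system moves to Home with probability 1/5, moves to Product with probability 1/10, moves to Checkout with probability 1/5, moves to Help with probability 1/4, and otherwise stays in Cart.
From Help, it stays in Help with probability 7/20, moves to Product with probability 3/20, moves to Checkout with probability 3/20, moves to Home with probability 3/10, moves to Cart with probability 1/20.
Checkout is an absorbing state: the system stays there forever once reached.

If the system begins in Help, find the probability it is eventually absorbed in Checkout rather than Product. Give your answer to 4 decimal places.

0.4886

Let h(s) be the probability of absorption at Checkout starting from transient state s. Then h(Checkout) = 1 and h(Product) = 0. By first-step analysis:
h(Home) = 0.2·0 + 0.35·h(Home) + 0.1·h(Cart) + 0.2·h(Help) + 0.15·1
h(Cart) = 0.1·0 + 0.2·h(Home) + 0.25·h(Cart) + 0.25·h(Help) + 0.2·1
h(Help) = 0.15·0 + 0.3·h(Home) + 0.05·h(Cart) + 0.35·h(Help) + 0.15·1
Solving: h(Home) = 0.4663, h(Cart) = 0.5539, h(Help) = 0.4886.
Starting from Help, the probability is 0.4886.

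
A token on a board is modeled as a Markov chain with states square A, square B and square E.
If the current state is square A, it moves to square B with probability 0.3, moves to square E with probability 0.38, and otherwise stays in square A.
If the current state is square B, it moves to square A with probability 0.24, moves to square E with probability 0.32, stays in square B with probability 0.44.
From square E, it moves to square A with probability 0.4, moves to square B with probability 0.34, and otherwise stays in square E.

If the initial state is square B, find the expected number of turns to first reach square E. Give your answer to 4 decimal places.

Let t(s) be the expected number of turns to first reach square E from state s, with t(square E) = 0. Conditioning on the first turn:
t(square A) = 1 + 0.32·t(square A) + 0.3·t(square B)
t(square B) = 1 + 0.24·t(square A) + 0.44·t(square B)
Solving: t(square A) = 2.7850, t(square B) = 2.9793.
Expected turns from square B to square E: 2.9793.

2.9793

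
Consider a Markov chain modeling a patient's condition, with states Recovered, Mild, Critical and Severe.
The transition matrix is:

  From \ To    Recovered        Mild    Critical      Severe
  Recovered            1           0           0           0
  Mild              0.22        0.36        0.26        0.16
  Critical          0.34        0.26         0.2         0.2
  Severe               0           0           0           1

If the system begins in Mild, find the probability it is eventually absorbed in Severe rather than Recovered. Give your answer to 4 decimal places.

Let h(s) be the probability of absorption at Severe starting from transient state s. Then h(Severe) = 1 and h(Recovered) = 0. By first-step analysis:
h(Mild) = 0.22·0 + 0.36·h(Mild) + 0.26·h(Critical) + 0.16·1
h(Critical) = 0.34·0 + 0.26·h(Mild) + 0.2·h(Critical) + 0.2·1
Solving: h(Mild) = 0.4050, h(Critical) = 0.3816.
Starting from Mild, the probability is 0.4050.

0.4050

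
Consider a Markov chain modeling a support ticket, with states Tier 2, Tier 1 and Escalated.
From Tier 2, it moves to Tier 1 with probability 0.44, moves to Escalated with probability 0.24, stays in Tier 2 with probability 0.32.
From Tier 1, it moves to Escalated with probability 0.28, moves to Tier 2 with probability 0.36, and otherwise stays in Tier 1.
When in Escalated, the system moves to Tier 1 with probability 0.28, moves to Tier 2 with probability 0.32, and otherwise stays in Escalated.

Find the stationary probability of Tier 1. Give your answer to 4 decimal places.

Let the stationary distribution be π with π = πP and π_1 + π_2 + π_3 = 1.
π_1 = 0.32·π_1 + 0.36·π_2 + 0.32·π_3
π_2 = 0.44·π_1 + 0.36·π_2 + 0.28·π_3
Solving with the normalization constraint gives π = (0.3345, 0.3625, 0.3030).
So the stationary probability of Tier 1 is 0.3625.

0.3625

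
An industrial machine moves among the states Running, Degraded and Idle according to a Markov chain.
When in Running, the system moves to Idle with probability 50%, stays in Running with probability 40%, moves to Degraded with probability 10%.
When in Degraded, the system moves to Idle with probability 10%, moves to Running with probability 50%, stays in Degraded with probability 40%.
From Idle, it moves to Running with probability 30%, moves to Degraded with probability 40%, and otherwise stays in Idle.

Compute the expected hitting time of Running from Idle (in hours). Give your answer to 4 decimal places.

Let t(s) be the expected number of hours to first reach Running from state s, with t(Running) = 0. Conditioning on the first hour:
t(Degraded) = 1 + 0.4·t(Degraded) + 0.1·t(Idle)
t(Idle) = 1 + 0.4·t(Degraded) + 0.3·t(Idle)
Solving: t(Degraded) = 2.1053, t(Idle) = 2.6316.
Expected hours from Idle to Running: 2.6316.

2.6316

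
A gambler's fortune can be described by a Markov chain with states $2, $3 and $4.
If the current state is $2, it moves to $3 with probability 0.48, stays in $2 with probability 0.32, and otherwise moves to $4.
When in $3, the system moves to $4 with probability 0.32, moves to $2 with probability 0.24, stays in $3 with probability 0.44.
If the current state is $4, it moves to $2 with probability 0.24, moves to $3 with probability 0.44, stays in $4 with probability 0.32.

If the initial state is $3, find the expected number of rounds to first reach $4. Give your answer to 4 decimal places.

Let t(s) be the expected number of rounds to first reach $4 from state s, with t($4) = 0. Conditioning on the first round:
t($2) = 1 + 0.32·t($2) + 0.48·t($3)
t($3) = 1 + 0.24·t($2) + 0.44·t($3)
Solving: t($2) = 3.9157, t($3) = 3.4639.
Expected rounds from $3 to $4: 3.4639.

3.4639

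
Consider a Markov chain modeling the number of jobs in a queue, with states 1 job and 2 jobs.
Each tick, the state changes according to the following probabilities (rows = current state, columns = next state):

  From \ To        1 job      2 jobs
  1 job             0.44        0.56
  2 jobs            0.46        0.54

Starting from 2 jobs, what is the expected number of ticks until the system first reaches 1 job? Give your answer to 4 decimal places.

Let t(s) be the expected number of ticks to first reach 1 job from state s, with t(1 job) = 0. Conditioning on the first tick:
t(2 jobs) = 1 + 0.54·t(2 jobs)
Solving: t(2 jobs) = 2.1739.
Expected ticks from 2 jobs to 1 job: 2.1739.

2.1739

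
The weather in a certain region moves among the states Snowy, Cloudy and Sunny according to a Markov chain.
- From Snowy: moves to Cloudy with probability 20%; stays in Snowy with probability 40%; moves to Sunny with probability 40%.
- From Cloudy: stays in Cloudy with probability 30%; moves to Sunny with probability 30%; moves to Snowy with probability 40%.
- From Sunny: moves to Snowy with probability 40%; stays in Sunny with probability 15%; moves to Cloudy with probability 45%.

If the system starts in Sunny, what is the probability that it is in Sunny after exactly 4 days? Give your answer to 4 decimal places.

Propagate the distribution vector 4 days from Sunny.
After 0 days: (0.0000, 0.0000, 1.0000)
After 1 day: (0.4000, 0.4500, 0.1500)
After 2 days: (0.4000, 0.2825, 0.3175)
After 3 days: (0.4000, 0.3076, 0.2924)
After 4 days: (0.4000, 0.3039, 0.2961)
P(in Sunny after 4 days) = 0.2961

0.2961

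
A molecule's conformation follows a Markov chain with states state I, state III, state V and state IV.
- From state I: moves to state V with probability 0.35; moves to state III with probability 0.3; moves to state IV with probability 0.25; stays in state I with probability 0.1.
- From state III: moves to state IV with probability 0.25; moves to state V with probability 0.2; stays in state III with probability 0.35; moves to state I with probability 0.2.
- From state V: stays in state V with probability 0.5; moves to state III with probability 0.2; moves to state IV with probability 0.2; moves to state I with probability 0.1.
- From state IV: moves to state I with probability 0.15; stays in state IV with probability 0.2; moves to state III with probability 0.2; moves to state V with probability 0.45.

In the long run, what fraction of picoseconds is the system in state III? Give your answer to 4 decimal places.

0.2513

Let the stationary distribution be π with π = πP and π_1 + π_2 + π_3 + π_4 = 1.
π_1 = 0.1·π_1 + 0.2·π_2 + 0.1·π_3 + 0.15·π_4
π_2 = 0.3·π_1 + 0.35·π_2 + 0.2·π_3 + 0.2·π_4
π_3 = 0.35·π_1 + 0.2·π_2 + 0.5·π_3 + 0.45·π_4
Solving with the normalization constraint gives π = (0.1361, 0.2513, 0.3932, 0.2194).
So the stationary probability of state III is 0.2513.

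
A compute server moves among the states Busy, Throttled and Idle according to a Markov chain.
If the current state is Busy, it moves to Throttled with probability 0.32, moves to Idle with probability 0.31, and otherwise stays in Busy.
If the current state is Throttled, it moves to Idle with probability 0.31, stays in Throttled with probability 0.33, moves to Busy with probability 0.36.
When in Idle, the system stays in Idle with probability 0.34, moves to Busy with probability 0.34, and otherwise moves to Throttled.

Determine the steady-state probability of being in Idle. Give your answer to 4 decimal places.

Let the stationary distribution be π with π = πP and π_1 + π_2 + π_3 = 1.
π_1 = 0.37·π_1 + 0.36·π_2 + 0.34·π_3
π_2 = 0.32·π_1 + 0.33·π_2 + 0.32·π_3
Solving with the normalization constraint gives π = (0.3572, 0.3232, 0.3196).
So the stationary probability of Idle is 0.3196.

0.3196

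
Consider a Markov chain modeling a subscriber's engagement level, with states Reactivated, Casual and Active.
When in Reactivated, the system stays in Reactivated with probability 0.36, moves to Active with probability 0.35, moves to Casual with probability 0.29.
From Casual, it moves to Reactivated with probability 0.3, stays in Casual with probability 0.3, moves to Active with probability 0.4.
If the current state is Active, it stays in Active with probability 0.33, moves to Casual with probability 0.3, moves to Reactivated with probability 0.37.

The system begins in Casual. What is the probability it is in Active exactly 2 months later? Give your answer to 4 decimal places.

Sum over the intermediate state after 1 month:
P = P(Casual→Reactivated)·P(Reactivated→Active) + P(Casual→Casual)·P(Casual→Active) + P(Casual→Active)·P(Active→Active)
  = 0.3×0.35 + 0.3×0.4 + 0.4×0.33
  = 0.1050 + 0.1200 + 0.1320 = 0.3570

0.3570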